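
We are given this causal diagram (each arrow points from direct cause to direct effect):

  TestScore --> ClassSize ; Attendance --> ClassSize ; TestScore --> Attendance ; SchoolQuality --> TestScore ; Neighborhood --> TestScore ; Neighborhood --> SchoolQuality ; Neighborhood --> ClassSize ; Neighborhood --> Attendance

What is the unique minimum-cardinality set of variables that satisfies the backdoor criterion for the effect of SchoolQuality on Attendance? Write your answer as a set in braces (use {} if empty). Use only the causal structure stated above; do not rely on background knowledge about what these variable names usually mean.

{Neighborhood}

Variables eligible for adjustment (non-descendants of SchoolQuality, excluding SchoolQuality and Attendance): {Neighborhood}.
Backdoor paths from SchoolQuality to Attendance:
  P1: SchoolQuality <- Neighborhood -> TestScore -> Attendance
  P2: SchoolQuality <- Neighborhood -> TestScore -> ClassSize <- Attendance
  P3: SchoolQuality <- Neighborhood -> Attendance
  P4: SchoolQuality <- Neighborhood -> ClassSize <- TestScore -> Attendance
  P5: SchoolQuality <- Neighborhood -> ClassSize <- Attendance
The empty set is not sufficient: P1 (SchoolQuality <- Neighborhood -> TestScore -> Attendance) has no collider blocking it and no conditioned non-collider, so it is open.
Try {Neighborhood}:
  P1: blocked at fork node Neighborhood ∈ conditioning set.
  P2: blocked at fork node Neighborhood ∈ conditioning set.
  P3: blocked at fork node Neighborhood ∈ conditioning set.
  P4: blocked at fork node Neighborhood ∈ conditioning set.
  P5: blocked at fork node Neighborhood ∈ conditioning set.
{Neighborhood} contains no descendant of SchoolQuality and blocks every backdoor path.
{Neighborhood} is the unique smallest valid adjustment set.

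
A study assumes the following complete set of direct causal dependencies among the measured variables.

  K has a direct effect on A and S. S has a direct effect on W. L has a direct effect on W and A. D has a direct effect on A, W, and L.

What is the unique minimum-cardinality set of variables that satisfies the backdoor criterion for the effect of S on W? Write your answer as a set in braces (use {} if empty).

{}

Variables eligible for adjustment (non-descendants of S, excluding S and W): {A, D, K, L}.
Backdoor paths from S to W:
  P1: S <- K -> A <- D -> L -> W
  P2: S <- K -> A <- D -> W
  P3: S <- K -> A <- L <- D -> W
  P4: S <- K -> A <- L -> W
Each backdoor path contains an unconditioned collider, so every path is already blocked with the empty conditioning set:
  P1: blocked at collider A (neither it nor any descendant is in the conditioning set).
  P2: blocked at collider A (neither it nor any descendant is in the conditioning set).
  P3: blocked at collider A (neither it nor any descendant is in the conditioning set).
  P4: blocked at collider A (neither it nor any descendant is in the conditioning set).
The empty set is therefore the unique smallest valid set.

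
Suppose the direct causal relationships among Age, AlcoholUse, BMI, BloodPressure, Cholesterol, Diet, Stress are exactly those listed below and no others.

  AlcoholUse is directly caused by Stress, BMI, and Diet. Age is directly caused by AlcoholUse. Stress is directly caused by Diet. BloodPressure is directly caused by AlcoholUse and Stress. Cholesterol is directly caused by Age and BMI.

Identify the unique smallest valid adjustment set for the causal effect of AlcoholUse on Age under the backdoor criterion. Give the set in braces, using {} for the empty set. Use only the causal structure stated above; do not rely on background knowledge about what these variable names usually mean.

Variables eligible for adjustment (non-descendants of AlcoholUse, excluding AlcoholUse and Age): {BMI, Diet, Stress}.
Backdoor paths from AlcoholUse to Age:
  P1: AlcoholUse <- BMI -> Cholesterol <- Age
Each backdoor path contains an unconditioned collider, so every path is already blocked with the empty conditioning set:
  P1: blocked at collider Cholesterol (neither it nor any descendant is in the conditioning set).
The empty set is therefore the unique smallest valid set.

{}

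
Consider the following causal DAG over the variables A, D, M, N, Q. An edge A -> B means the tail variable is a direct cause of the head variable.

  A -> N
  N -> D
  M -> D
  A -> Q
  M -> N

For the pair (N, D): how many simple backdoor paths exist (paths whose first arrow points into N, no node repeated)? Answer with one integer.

A backdoor path from N to D is any simple undirected path whose first edge points into N (i.e. leaves N via a parent).
Parents of N: {A, M}.
Enumerating:
  P1: N <- M -> D
That exhausts the simple backdoor paths. Count: 1.

1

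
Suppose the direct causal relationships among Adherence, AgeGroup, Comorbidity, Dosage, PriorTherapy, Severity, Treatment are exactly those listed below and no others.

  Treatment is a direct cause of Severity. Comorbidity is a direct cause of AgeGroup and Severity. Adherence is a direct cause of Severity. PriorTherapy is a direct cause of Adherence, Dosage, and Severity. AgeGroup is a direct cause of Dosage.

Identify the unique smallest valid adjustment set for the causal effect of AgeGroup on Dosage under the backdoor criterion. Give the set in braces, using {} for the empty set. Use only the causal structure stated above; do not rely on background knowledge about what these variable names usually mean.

Variables eligible for adjustment (non-descendants of AgeGroup, excluding AgeGroup and Dosage): {Adherence, Comorbidity, PriorTherapy, Severity, Treatment}.
Backdoor paths from AgeGroup to Dosage:
  P1: AgeGroup <- Comorbidity -> Severity <- PriorTherapy -> Dosage
  P2: AgeGroup <- Comorbidity -> Severity <- Adherence <- PriorTherapy -> Dosage
Each backdoor path contains an unconditioned collider, so every path is already blocked with the empty conditioning set:
  P1: blocked at collider Severity (neither it nor any descendant is in the conditioning set).
  P2: blocked at collider Severity (neither it nor any descendant is in the conditioning set).
The empty set is therefore the unique smallest valid set.

{}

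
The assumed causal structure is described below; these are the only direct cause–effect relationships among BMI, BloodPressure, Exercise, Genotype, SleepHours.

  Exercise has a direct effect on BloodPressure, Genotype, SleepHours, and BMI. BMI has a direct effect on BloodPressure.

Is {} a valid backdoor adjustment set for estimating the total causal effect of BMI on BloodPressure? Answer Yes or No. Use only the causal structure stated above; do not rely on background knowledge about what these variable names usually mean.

No

Backdoor paths from BMI to BloodPressure (paths whose first edge points into BMI):
  P1: BMI <- Exercise -> BloodPressure
Condition 1 (no descendant of BMI in the set): holds — descendants of BMI are {BloodPressure}; none are in {}.
Condition 2 (every backdoor path blocked by {}):
  P1: open — no interior node is in the conditioning set.
{} does not satisfy the backdoor criterion.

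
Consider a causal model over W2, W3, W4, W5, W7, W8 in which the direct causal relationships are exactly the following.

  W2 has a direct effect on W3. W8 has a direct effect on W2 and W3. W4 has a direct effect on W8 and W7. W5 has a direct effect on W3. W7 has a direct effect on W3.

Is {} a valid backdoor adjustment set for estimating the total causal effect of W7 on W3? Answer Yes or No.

No

Backdoor paths from W7 to W3 (paths whose first edge points into W7):
  P1: W7 <- W4 -> W8 -> W2 -> W3
  P2: W7 <- W4 -> W8 -> W3
Condition 1 (no descendant of W7 in the set): holds — descendants of W7 are {W3}; none are in {}.
Condition 2 (every backdoor path blocked by {}):
  P1: open — no interior node is in the conditioning set.
  P2: open — no interior node is in the conditioning set.
{} does not satisfy the backdoor criterion.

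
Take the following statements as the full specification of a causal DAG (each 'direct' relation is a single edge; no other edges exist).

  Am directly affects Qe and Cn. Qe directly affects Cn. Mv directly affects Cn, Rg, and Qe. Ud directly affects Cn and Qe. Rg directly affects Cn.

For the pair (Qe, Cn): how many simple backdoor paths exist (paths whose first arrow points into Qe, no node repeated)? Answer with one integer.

4

A backdoor path from Qe to Cn is any simple undirected path whose first edge points into Qe (i.e. leaves Qe via a parent).
Parents of Qe: {Am, Mv, Ud}.
Enumerating:
  P1: Qe <- Am -> Cn
  P2: Qe <- Ud -> Cn
  P3: Qe <- Mv -> Rg -> Cn
  P4: Qe <- Mv -> Cn
That exhausts the simple backdoor paths. Count: 4.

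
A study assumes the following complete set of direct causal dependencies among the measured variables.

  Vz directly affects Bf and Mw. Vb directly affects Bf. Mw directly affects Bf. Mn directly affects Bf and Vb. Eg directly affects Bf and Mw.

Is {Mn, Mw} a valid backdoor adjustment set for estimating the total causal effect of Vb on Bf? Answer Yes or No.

Yes

Backdoor paths from Vb to Bf (paths whose first edge points into Vb):
  P1: Vb <- Mn -> Bf
Condition 1 (no descendant of Vb in the set): holds — descendants of Vb are {Bf}; none are in {Mn, Mw}.
Condition 2 (every backdoor path blocked by {Mn, Mw}):
  P1: blocked at fork node Mn ∈ conditioning set.
{Mn, Mw} satisfies the backdoor criterion.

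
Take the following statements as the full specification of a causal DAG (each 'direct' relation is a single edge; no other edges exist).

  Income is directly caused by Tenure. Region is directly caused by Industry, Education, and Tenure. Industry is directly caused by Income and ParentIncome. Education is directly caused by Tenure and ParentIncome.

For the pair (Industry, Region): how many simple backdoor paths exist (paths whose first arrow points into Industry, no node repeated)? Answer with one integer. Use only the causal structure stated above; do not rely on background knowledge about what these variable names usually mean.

A backdoor path from Industry to Region is any simple undirected path whose first edge points into Industry (i.e. leaves Industry via a parent).
Parents of Industry: {Income, ParentIncome}.
Enumerating:
  P1: Industry <- ParentIncome -> Education <- Tenure -> Region
  P2: Industry <- ParentIncome -> Education -> Region
  P3: Industry <- Income <- Tenure -> Education -> Region
  P4: Industry <- Income <- Tenure -> Region
That exhausts the simple backdoor paths. Count: 4.

4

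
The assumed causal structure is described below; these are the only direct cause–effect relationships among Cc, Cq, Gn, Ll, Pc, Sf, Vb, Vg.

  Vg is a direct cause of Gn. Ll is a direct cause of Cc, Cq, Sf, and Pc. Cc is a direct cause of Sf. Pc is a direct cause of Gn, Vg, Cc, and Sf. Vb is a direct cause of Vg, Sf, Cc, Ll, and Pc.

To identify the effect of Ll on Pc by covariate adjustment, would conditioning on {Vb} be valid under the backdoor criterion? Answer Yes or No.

Backdoor paths from Ll to Pc (paths whose first edge points into Ll):
  P1: Ll <- Vb -> Pc
  P2: Ll <- Vb -> Vg <- Pc
  P3: Ll <- Vb -> Vg -> Gn <- Pc
  P4: Ll <- Vb -> Cc <- Pc
  P5: Ll <- Vb -> Cc -> Sf <- Pc
  P6: Ll <- Vb -> Sf <- Pc
  P7: Ll <- Vb -> Sf <- Cc <- Pc
Condition 1 (no descendant of Ll in the set): holds — descendants of Ll are {Cc, Cq, Gn, Pc, Sf, Vg}; none are in {Vb}.
Condition 2 (every backdoor path blocked by {Vb}):
  P1: blocked at fork node Vb ∈ conditioning set.
  P2: blocked at fork node Vb ∈ conditioning set.
  P3: blocked at fork node Vb ∈ conditioning set.
  P4: blocked at fork node Vb ∈ conditioning set.
  P5: blocked at fork node Vb ∈ conditioning set.
  P6: blocked at fork node Vb ∈ conditioning set.
  P7: blocked at fork node Vb ∈ conditioning set.
{Vb} satisfies the backdoor criterion.

Yes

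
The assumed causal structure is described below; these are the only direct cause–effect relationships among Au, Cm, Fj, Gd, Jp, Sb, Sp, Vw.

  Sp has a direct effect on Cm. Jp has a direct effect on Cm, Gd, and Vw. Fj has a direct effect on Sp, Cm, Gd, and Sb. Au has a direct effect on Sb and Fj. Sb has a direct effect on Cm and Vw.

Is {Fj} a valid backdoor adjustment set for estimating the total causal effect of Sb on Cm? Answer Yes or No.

Backdoor paths from Sb to Cm (paths whose first edge points into Sb):
  P1: Sb <- Au -> Fj -> Sp -> Cm
  P2: Sb <- Au -> Fj -> Cm
  P3: Sb <- Au -> Fj -> Gd <- Jp -> Cm
  P4: Sb <- Fj -> Sp -> Cm
  P5: Sb <- Fj -> Cm
  P6: Sb <- Fj -> Gd <- Jp -> Cm
Condition 1 (no descendant of Sb in the set): holds — descendants of Sb are {Cm, Vw}; none are in {Fj}.
Condition 2 (every backdoor path blocked by {Fj}):
  P1: blocked at chain node Fj ∈ conditioning set.
  P2: blocked at chain node Fj ∈ conditioning set.
  P3: blocked at chain node Fj ∈ conditioning set.
  P4: blocked at fork node Fj ∈ conditioning set.
  P5: blocked at fork node Fj ∈ conditioning set.
  P6: blocked at fork node Fj ∈ conditioning set.
{Fj} satisfies the backdoor criterion.

Yes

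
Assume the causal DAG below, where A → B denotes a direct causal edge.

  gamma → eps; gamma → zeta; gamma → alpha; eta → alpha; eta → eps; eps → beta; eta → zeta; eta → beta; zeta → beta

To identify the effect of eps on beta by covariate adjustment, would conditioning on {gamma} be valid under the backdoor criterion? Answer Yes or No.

No

Backdoor paths from eps to beta (paths whose first edge points into eps):
  P1: eps <- eta -> zeta -> beta
  P2: eps <- eta -> alpha <- gamma -> zeta -> beta
  P3: eps <- eta -> beta
  P4: eps <- gamma -> zeta <- eta -> beta
  P5: eps <- gamma -> zeta -> beta
  P6: eps <- gamma -> alpha <- eta -> zeta -> beta
  P7: eps <- gamma -> alpha <- eta -> beta
Condition 1 (no descendant of eps in the set): holds — descendants of eps are {beta}; none are in {gamma}.
Condition 2 (every backdoor path blocked by {gamma}):
  P1: open — no interior node is in the conditioning set.
  P2: blocked at collider alpha (neither it nor any descendant is in the conditioning set).
  P3: open — no interior node is in the conditioning set.
  P4: blocked at fork node gamma ∈ conditioning set.
  P5: blocked at fork node gamma ∈ conditioning set.
  P6: blocked at fork node gamma ∈ conditioning set.
  P7: blocked at fork node gamma ∈ conditioning set.
{gamma} does not satisfy the backdoor criterion.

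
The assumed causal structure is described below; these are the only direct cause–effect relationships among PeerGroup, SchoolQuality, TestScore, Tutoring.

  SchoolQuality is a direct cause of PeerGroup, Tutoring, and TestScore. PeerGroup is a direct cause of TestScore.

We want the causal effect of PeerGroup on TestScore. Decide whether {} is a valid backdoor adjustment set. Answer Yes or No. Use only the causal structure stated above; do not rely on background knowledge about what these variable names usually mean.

No

Backdoor paths from PeerGroup to TestScore (paths whose first edge points into PeerGroup):
  P1: PeerGroup <- SchoolQuality -> TestScore
Condition 1 (no descendant of PeerGroup in the set): holds — descendants of PeerGroup are {TestScore}; none are in {}.
Condition 2 (every backdoor path blocked by {}):
  P1: open — no interior node is in the conditioning set.
{} does not satisfy the backdoor criterion.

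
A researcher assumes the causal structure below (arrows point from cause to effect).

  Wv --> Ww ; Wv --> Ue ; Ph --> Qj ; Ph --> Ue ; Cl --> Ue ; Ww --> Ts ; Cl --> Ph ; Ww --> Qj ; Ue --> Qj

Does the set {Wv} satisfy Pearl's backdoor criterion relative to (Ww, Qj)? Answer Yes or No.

Backdoor paths from Ww to Qj (paths whose first edge points into Ww):
  P1: Ww <- Wv -> Ue <- Cl -> Ph -> Qj
  P2: Ww <- Wv -> Ue <- Ph -> Qj
  P3: Ww <- Wv -> Ue -> Qj
Condition 1 (no descendant of Ww in the set): holds — descendants of Ww are {Qj, Ts}; none are in {Wv}.
Condition 2 (every backdoor path blocked by {Wv}):
  P1: blocked at fork node Wv ∈ conditioning set.
  P2: blocked at fork node Wv ∈ conditioning set.
  P3: blocked at fork node Wv ∈ conditioning set.
{Wv} satisfies the backdoor criterion.

Yes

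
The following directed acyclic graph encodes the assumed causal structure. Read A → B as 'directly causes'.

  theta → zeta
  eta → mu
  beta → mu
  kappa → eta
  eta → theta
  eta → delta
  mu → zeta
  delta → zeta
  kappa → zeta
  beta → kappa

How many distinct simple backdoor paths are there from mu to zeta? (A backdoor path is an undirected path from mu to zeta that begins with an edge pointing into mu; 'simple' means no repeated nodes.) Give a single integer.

A backdoor path from mu to zeta is any simple undirected path whose first edge points into mu (i.e. leaves mu via a parent).
Parents of mu: {beta, eta}.
Enumerating:
  P1: mu <- beta -> kappa -> eta -> theta -> zeta
  P2: mu <- beta -> kappa -> eta -> delta -> zeta
  P3: mu <- beta -> kappa -> zeta
  P4: mu <- eta <- kappa -> zeta
  P5: mu <- eta -> theta -> zeta
  P6: mu <- eta -> delta -> zeta
That exhausts the simple backdoor paths. Count: 6.

6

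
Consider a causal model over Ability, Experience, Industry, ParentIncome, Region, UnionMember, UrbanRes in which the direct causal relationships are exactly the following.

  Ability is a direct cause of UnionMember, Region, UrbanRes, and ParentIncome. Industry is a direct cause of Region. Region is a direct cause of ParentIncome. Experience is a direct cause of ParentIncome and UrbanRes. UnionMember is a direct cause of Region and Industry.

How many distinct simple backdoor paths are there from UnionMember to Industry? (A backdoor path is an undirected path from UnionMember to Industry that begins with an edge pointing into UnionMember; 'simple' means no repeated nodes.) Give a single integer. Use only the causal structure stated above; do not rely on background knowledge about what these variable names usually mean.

A backdoor path from UnionMember to Industry is any simple undirected path whose first edge points into UnionMember (i.e. leaves UnionMember via a parent).
Parents of UnionMember: {Ability}.
Enumerating:
  P1: UnionMember <- Ability -> Region <- Industry
  P2: UnionMember <- Ability -> ParentIncome <- Region <- Industry
  P3: UnionMember <- Ability -> UrbanRes <- Experience -> ParentIncome <- Region <- Industry
That exhausts the simple backdoor paths. Count: 3.

3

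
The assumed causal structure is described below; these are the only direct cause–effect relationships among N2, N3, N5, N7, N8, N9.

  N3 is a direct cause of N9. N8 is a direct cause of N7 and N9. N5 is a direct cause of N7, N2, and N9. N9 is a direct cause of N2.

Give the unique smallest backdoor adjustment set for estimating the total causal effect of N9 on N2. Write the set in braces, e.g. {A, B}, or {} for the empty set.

Variables eligible for adjustment (non-descendants of N9, excluding N9 and N2): {N3, N5, N7, N8}.
Backdoor paths from N9 to N2:
  P1: N9 <- N8 -> N7 <- N5 -> N2
  P2: N9 <- N5 -> N2
The empty set is not sufficient: P2 (N9 <- N5 -> N2) has no collider blocking it and no conditioned non-collider, so it is open.
Try {N5}:
  P1: blocked at collider N7 (neither it nor any descendant is in the conditioning set).
  P2: blocked at fork node N5 ∈ conditioning set.
{N5} contains no descendant of N9 and blocks every backdoor path.
No other singleton works — e.g. {N3} leaves P2 open — so {N5} is the unique smallest valid adjustment set.

{N5}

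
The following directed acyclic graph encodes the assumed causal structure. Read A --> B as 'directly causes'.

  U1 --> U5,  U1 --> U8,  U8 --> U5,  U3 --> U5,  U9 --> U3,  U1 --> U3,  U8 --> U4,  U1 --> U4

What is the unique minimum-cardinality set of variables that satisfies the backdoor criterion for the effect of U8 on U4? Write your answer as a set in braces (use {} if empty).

{U1}

Variables eligible for adjustment (non-descendants of U8, excluding U8 and U4): {U1, U3, U9}.
Backdoor paths from U8 to U4:
  P1: U8 <- U1 -> U4
The empty set is not sufficient: P1 (U8 <- U1 -> U4) has no collider blocking it and no conditioned non-collider, so it is open.
Try {U1}:
  P1: blocked at fork node U1 ∈ conditioning set.
{U1} contains no descendant of U8 and blocks every backdoor path.
No other singleton works — e.g. {U9} leaves P1 open — so {U1} is the unique smallest valid adjustment set.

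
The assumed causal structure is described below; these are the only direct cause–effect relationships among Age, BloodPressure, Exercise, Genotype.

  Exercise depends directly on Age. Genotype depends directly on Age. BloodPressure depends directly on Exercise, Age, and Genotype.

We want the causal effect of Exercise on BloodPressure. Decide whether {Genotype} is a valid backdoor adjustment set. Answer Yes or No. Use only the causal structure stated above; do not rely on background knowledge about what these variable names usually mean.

No

Backdoor paths from Exercise to BloodPressure (paths whose first edge points into Exercise):
  P1: Exercise <- Age -> Genotype -> BloodPressure
  P2: Exercise <- Age -> BloodPressure
Condition 1 (no descendant of Exercise in the set): holds — descendants of Exercise are {BloodPressure}; none are in {Genotype}.
Condition 2 (every backdoor path blocked by {Genotype}):
  P1: blocked at chain node Genotype ∈ conditioning set.
  P2: open — no interior node is in the conditioning set.
{Genotype} does not satisfy the backdoor criterion.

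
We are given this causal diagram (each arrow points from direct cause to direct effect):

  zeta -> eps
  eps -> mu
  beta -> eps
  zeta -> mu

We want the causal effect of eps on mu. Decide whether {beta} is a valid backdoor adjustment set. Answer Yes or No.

No

Backdoor paths from eps to mu (paths whose first edge points into eps):
  P1: eps <- zeta -> mu
Condition 1 (no descendant of eps in the set): holds — descendants of eps are {mu}; none are in {beta}.
Condition 2 (every backdoor path blocked by {beta}):
  P1: open — no interior node is in the conditioning set.
{beta} does not satisfy the backdoor criterion.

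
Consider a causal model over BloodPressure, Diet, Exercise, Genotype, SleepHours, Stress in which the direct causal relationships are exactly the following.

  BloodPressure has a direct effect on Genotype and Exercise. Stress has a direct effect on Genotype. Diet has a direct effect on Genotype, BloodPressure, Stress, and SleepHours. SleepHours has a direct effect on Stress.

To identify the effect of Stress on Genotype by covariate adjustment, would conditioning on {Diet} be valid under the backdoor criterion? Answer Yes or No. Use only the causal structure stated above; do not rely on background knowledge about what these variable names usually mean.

Yes

Backdoor paths from Stress to Genotype (paths whose first edge points into Stress):
  P1: Stress <- Diet -> BloodPressure -> Genotype
  P2: Stress <- Diet -> Genotype
  P3: Stress <- SleepHours <- Diet -> BloodPressure -> Genotype
  P4: Stress <- SleepHours <- Diet -> Genotype
Condition 1 (no descendant of Stress in the set): holds — descendants of Stress are {Genotype}; none are in {Diet}.
Condition 2 (every backdoor path blocked by {Diet}):
  P1: blocked at fork node Diet ∈ conditioning set.
  P2: blocked at fork node Diet ∈ conditioning set.
  P3: blocked at fork node Diet ∈ conditioning set.
  P4: blocked at fork node Diet ∈ conditioning set.
{Diet} satisfies the backdoor criterion.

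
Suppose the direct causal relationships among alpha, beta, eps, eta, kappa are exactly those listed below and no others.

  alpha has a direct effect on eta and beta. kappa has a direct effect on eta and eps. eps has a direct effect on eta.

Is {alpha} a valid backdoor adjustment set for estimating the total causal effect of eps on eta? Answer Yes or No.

Backdoor paths from eps to eta (paths whose first edge points into eps):
  P1: eps <- kappa -> eta
Condition 1 (no descendant of eps in the set): holds — descendants of eps are {eta}; none are in {alpha}.
Condition 2 (every backdoor path blocked by {alpha}):
  P1: open — no interior node is in the conditioning set.
{alpha} does not satisfy the backdoor criterion.

No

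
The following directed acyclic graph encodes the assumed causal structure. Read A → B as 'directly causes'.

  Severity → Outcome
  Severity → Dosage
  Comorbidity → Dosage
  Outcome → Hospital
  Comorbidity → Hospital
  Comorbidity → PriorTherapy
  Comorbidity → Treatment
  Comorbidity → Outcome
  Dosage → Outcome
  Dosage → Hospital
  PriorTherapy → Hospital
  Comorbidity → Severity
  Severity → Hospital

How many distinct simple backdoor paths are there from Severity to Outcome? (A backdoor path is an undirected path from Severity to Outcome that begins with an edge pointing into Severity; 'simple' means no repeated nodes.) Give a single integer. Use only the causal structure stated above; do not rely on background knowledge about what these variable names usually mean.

7

A backdoor path from Severity to Outcome is any simple undirected path whose first edge points into Severity (i.e. leaves Severity via a parent).
Parents of Severity: {Comorbidity}.
Enumerating:
  P1: Severity <- Comorbidity -> Dosage -> Outcome
  P2: Severity <- Comorbidity -> Dosage -> Hospital <- Outcome
  P3: Severity <- Comorbidity -> Outcome
  P4: Severity <- Comorbidity -> PriorTherapy -> Hospital <- Dosage -> Outcome
  P5: Severity <- Comorbidity -> PriorTherapy -> Hospital <- Outcome
  P6: Severity <- Comorbidity -> Hospital <- Dosage -> Outcome
  P7: Severity <- Comorbidity -> Hospital <- Outcome
That exhausts the simple backdoor paths. Count: 7.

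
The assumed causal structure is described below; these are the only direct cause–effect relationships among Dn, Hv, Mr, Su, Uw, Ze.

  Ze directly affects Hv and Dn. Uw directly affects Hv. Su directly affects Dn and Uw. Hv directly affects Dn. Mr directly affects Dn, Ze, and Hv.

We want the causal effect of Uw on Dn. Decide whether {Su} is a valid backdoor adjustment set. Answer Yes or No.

Yes

Backdoor paths from Uw to Dn (paths whose first edge points into Uw):
  P1: Uw <- Su -> Dn
Condition 1 (no descendant of Uw in the set): holds — descendants of Uw are {Dn, Hv}; none are in {Su}.
Condition 2 (every backdoor path blocked by {Su}):
  P1: blocked at fork node Su ∈ conditioning set.
{Su} satisfies the backdoor criterion.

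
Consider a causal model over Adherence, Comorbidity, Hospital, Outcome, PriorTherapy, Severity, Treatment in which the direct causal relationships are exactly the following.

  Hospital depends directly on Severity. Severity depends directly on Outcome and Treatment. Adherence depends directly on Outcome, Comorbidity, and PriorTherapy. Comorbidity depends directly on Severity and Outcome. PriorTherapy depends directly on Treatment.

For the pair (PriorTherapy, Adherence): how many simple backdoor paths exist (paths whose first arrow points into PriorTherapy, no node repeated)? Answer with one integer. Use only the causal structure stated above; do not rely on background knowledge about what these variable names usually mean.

A backdoor path from PriorTherapy to Adherence is any simple undirected path whose first edge points into PriorTherapy (i.e. leaves PriorTherapy via a parent).
Parents of PriorTherapy: {Treatment}.
Enumerating:
  P1: PriorTherapy <- Treatment -> Severity <- Outcome -> Comorbidity -> Adherence
  P2: PriorTherapy <- Treatment -> Severity <- Outcome -> Adherence
  P3: PriorTherapy <- Treatment -> Severity -> Comorbidity <- Outcome -> Adherence
  P4: PriorTherapy <- Treatment -> Severity -> Comorbidity -> Adherence
That exhausts the simple backdoor paths. Count: 4.

4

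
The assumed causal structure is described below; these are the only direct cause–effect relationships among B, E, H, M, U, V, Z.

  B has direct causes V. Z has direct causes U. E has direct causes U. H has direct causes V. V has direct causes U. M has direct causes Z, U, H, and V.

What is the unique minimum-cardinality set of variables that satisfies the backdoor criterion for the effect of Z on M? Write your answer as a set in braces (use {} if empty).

Variables eligible for adjustment (non-descendants of Z, excluding Z and M): {B, E, H, U, V}.
Backdoor paths from Z to M:
  P1: Z <- U -> V -> H -> M
  P2: Z <- U -> V -> M
  P3: Z <- U -> M
The empty set is not sufficient: P1 (Z <- U -> V -> H -> M) has no collider blocking it and no conditioned non-collider, so it is open.
Try {U}:
  P1: blocked at fork node U ∈ conditioning set.
  P2: blocked at fork node U ∈ conditioning set.
  P3: blocked at fork node U ∈ conditioning set.
{U} contains no descendant of Z and blocks every backdoor path.
No other singleton works — e.g. {V} leaves P3 open — so {U} is the unique smallest valid adjustment set.

{U}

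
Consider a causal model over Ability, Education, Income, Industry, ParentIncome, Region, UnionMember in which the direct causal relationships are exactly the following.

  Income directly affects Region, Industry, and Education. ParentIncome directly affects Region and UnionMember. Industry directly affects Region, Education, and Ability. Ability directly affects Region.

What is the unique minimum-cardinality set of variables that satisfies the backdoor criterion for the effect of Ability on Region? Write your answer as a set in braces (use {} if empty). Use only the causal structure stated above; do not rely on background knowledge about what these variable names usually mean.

Variables eligible for adjustment (non-descendants of Ability, excluding Ability and Region): {Education, Income, Industry, ParentIncome, UnionMember}.
Backdoor paths from Ability to Region:
  P1: Ability <- Industry <- Income -> Region
  P2: Ability <- Industry -> Region
  P3: Ability <- Industry -> Education <- Income -> Region
The empty set is not sufficient: P1 (Ability <- Industry <- Income -> Region) has no collider blocking it and no conditioned non-collider, so it is open.
Try {Industry}:
  P1: blocked at chain node Industry ∈ conditioning set.
  P2: blocked at fork node Industry ∈ conditioning set.
  P3: blocked at fork node Industry ∈ conditioning set.
{Industry} contains no descendant of Ability and blocks every backdoor path.
No other singleton works — e.g. {Income} leaves P2 open — so {Industry} is the unique smallest valid adjustment set.

{Industry}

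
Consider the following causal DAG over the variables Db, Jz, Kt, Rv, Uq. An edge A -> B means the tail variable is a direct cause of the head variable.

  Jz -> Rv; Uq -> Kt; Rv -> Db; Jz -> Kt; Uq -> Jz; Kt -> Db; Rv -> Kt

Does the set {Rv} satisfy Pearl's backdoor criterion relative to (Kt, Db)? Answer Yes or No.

Yes

Backdoor paths from Kt to Db (paths whose first edge points into Kt):
  P1: Kt <- Uq -> Jz -> Rv -> Db
  P2: Kt <- Jz -> Rv -> Db
  P3: Kt <- Rv -> Db
Condition 1 (no descendant of Kt in the set): holds — descendants of Kt are {Db}; none are in {Rv}.
Condition 2 (every backdoor path blocked by {Rv}):
  P1: blocked at chain node Rv ∈ conditioning set.
  P2: blocked at chain node Rv ∈ conditioning set.
  P3: blocked at fork node Rv ∈ conditioning set.
{Rv} satisfies the backdoor criterion.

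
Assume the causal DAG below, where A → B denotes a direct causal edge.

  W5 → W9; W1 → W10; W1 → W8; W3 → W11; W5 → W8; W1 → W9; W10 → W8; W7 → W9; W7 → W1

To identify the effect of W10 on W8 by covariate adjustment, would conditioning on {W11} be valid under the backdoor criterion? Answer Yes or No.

No

Backdoor paths from W10 to W8 (paths whose first edge points into W10):
  P1: W10 <- W1 <- W7 -> W9 <- W5 -> W8
  P2: W10 <- W1 -> W8
  P3: W10 <- W1 -> W9 <- W5 -> W8
Condition 1 (no descendant of W10 in the set): holds — descendants of W10 are {W8}; none are in {W11}.
Condition 2 (every backdoor path blocked by {W11}):
  P1: blocked at collider W9 (neither it nor any descendant is in the conditioning set).
  P2: open — no interior node is in the conditioning set.
  P3: blocked at collider W9 (neither it nor any descendant is in the conditioning set).
{W11} does not satisfy the backdoor criterion.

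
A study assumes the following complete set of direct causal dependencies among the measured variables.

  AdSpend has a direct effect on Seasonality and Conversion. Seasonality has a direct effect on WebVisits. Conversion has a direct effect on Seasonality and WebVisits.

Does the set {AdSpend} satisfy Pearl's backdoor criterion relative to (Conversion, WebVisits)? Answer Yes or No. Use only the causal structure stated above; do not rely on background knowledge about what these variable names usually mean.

Backdoor paths from Conversion to WebVisits (paths whose first edge points into Conversion):
  P1: Conversion <- AdSpend -> Seasonality -> WebVisits
Condition 1 (no descendant of Conversion in the set): holds — descendants of Conversion are {Seasonality, WebVisits}; none are in {AdSpend}.
Condition 2 (every backdoor path blocked by {AdSpend}):
  P1: blocked at fork node AdSpend ∈ conditioning set.
{AdSpend} satisfies the backdoor criterion.

Yes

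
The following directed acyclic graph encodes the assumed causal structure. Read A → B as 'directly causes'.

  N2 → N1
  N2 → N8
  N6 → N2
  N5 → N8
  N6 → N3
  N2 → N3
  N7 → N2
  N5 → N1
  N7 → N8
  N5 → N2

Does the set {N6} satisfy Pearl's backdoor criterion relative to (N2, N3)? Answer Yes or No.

Yes

Backdoor paths from N2 to N3 (paths whose first edge points into N2):
  P1: N2 <- N6 -> N3
Condition 1 (no descendant of N2 in the set): holds — descendants of N2 are {N1, N3, N8}; none are in {N6}.
Condition 2 (every backdoor path blocked by {N6}):
  P1: blocked at fork node N6 ∈ conditioning set.
{N6} satisfies the backdoor criterion.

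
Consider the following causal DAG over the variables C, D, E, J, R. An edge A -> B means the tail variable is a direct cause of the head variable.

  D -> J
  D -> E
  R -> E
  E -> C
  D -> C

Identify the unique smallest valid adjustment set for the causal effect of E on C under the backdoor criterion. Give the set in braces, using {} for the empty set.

{D}

Variables eligible for adjustment (non-descendants of E, excluding E and C): {D, J, R}.
Backdoor paths from E to C:
  P1: E <- D -> C
The empty set is not sufficient: P1 (E <- D -> C) has no collider blocking it and no conditioned non-collider, so it is open.
Try {D}:
  P1: blocked at fork node D ∈ conditioning set.
{D} contains no descendant of E and blocks every backdoor path.
No other singleton works — e.g. {R} leaves P1 open — so {D} is the unique smallest valid adjustment set.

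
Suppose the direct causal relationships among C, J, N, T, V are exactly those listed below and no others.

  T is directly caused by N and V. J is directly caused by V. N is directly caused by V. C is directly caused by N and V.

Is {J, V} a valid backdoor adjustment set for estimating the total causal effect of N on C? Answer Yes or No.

Yes

Backdoor paths from N to C (paths whose first edge points into N):
  P1: N <- V -> C
Condition 1 (no descendant of N in the set): holds — descendants of N are {C, T}; none are in {J, V}.
Condition 2 (every backdoor path blocked by {J, V}):
  P1: blocked at fork node V ∈ conditioning set.
{J, V} satisfies the backdoor criterion.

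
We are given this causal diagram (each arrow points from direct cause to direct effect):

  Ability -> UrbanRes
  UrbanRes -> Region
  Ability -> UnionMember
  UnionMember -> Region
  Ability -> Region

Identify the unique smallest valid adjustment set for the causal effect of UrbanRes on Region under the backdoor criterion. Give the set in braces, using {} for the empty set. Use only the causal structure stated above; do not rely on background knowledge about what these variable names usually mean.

{Ability}

Variables eligible for adjustment (non-descendants of UrbanRes, excluding UrbanRes and Region): {Ability, UnionMember}.
Backdoor paths from UrbanRes to Region:
  P1: UrbanRes <- Ability -> UnionMember -> Region
  P2: UrbanRes <- Ability -> Region
The empty set is not sufficient: P1 (UrbanRes <- Ability -> UnionMember -> Region) has no collider blocking it and no conditioned non-collider, so it is open.
Try {Ability}:
  P1: blocked at fork node Ability ∈ conditioning set.
  P2: blocked at fork node Ability ∈ conditioning set.
{Ability} contains no descendant of UrbanRes and blocks every backdoor path.
No other singleton works — e.g. {UnionMember} leaves P2 open — so {Ability} is the unique smallest valid adjustment set.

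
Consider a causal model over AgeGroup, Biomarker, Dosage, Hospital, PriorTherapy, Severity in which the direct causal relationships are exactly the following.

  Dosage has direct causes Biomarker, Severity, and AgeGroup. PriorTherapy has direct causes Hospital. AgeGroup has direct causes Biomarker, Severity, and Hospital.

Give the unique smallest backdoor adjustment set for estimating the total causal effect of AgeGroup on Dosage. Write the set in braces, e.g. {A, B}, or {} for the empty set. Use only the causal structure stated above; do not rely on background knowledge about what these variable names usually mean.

Variables eligible for adjustment (non-descendants of AgeGroup, excluding AgeGroup and Dosage): {Biomarker, Hospital, PriorTherapy, Severity}.
Backdoor paths from AgeGroup to Dosage:
  P1: AgeGroup <- Biomarker -> Dosage
  P2: AgeGroup <- Severity -> Dosage
The empty set is not sufficient: P1 (AgeGroup <- Biomarker -> Dosage) has no collider blocking it and no conditioned non-collider, so it is open.
Try {Biomarker, Severity}:
  P1: blocked at fork node Biomarker ∈ conditioning set.
  P2: blocked at fork node Severity ∈ conditioning set.
{Biomarker, Severity} contains no descendant of AgeGroup and blocks every backdoor path.
Every element of {Biomarker, Severity} is needed (dropping Biomarker leaves P1 open; dropping Severity leaves P2 open), so no proper subset is valid.
Among all size-2 subsets of the eligible variables, only {Biomarker, Severity} blocks every backdoor path, so it is the unique smallest valid adjustment set.

{Biomarker, Severity}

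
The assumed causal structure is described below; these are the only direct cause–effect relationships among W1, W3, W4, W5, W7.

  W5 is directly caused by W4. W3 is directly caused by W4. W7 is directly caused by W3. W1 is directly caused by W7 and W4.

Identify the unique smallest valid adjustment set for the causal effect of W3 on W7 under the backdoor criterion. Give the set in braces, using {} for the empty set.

{}

Variables eligible for adjustment (non-descendants of W3, excluding W3 and W7): {W4, W5}.
Backdoor paths from W3 to W7:
  P1: W3 <- W4 -> W1 <- W7
Each backdoor path contains an unconditioned collider, so every path is already blocked with the empty conditioning set:
  P1: blocked at collider W1 (neither it nor any descendant is in the conditioning set).
The empty set is therefore the unique smallest valid set.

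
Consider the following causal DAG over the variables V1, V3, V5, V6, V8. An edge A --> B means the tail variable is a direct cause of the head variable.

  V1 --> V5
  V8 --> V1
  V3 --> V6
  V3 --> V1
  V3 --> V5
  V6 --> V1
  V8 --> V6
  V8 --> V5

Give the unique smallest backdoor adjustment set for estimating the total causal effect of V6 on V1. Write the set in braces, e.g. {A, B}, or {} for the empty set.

{V3, V8}

Variables eligible for adjustment (non-descendants of V6, excluding V6 and V1): {V3, V8}.
Backdoor paths from V6 to V1:
  P1: V6 <- V3 -> V1
  P2: V6 <- V3 -> V5 <- V8 -> V1
  P3: V6 <- V3 -> V5 <- V1
  P4: V6 <- V8 -> V1
  P5: V6 <- V8 -> V5 <- V3 -> V1
  P6: V6 <- V8 -> V5 <- V1
The empty set is not sufficient: P1 (V6 <- V3 -> V1) has no collider blocking it and no conditioned non-collider, so it is open.
Try {V3, V8}:
  P1: blocked at fork node V3 ∈ conditioning set.
  P2: blocked at fork node V3 ∈ conditioning set.
  P3: blocked at fork node V3 ∈ conditioning set.
  P4: blocked at fork node V8 ∈ conditioning set.
  P5: blocked at fork node V8 ∈ conditioning set.
  P6: blocked at fork node V8 ∈ conditioning set.
{V3, V8} contains no descendant of V6 and blocks every backdoor path.
Every element of {V3, V8} is needed (dropping V3 leaves P1 open; dropping V8 leaves P4 open), so no proper subset is valid.
Among all size-2 subsets of the eligible variables, only {V3, V8} blocks every backdoor path, so it is the unique smallest valid adjustment set.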